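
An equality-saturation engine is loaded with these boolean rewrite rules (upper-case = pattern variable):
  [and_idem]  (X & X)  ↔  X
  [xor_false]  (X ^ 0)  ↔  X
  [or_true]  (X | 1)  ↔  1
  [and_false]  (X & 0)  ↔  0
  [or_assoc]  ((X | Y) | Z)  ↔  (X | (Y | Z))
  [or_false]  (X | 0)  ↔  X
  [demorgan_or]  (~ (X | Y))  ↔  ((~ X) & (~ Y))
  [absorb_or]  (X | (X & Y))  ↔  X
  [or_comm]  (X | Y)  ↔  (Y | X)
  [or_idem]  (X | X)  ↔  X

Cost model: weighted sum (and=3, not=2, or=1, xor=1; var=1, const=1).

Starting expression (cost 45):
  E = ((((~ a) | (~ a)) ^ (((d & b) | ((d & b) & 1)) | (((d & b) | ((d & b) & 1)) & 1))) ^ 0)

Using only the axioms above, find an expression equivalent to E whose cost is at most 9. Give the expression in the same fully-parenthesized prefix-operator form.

1. [absorb_or →] (((d & b) | ((d & b) & 1)) | (((d & b) | ((d & b) & 1)) & 1))  →  ((d & b) | ((d & b) & 1));  E = ((((~ a) | (~ a)) ^ ((d & b) | ((d & b) & 1))) ^ 0)
2. [or_idem →] ((~ a) | (~ a))  →  (~ a);  E = (((~ a) ^ ((d & b) | ((d & b) & 1))) ^ 0)
3. [absorb_or →] ((d & b) | ((d & b) & 1))  →  (d & b);  E = (((~ a) ^ (d & b)) ^ 0)
4. [xor_false →] (((~ a) ^ (d & b)) ^ 0)  →  ((~ a) ^ (d & b));  cost 9 ≤ 9, done

((~ a) ^ (d & b))   [cost 9]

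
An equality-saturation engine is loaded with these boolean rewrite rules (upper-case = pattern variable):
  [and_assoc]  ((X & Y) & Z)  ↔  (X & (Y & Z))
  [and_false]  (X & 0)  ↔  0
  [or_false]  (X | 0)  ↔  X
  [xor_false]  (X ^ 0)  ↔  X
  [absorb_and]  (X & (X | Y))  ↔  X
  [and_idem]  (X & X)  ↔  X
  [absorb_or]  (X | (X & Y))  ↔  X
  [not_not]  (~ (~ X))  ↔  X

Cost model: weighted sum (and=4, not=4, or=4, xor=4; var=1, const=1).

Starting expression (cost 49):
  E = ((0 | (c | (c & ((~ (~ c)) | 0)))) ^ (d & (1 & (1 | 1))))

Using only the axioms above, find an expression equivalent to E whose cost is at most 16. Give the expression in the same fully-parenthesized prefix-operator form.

((0 | c) ^ (d & 1))   [cost 16]

(1) (~ (~ c))  =[not_not →]=  c    ⊢ ((0 | (c | (c & (c | 0)))) ^ (d & (1 & (1 | 1))))
(2) (c | 0)  =[or_false →]=  c    ⊢ ((0 | (c | (c & c))) ^ (d & (1 & (1 | 1))))
(3) (c | (c & c))  =[absorb_or →]=  c    ⊢ ((0 | c) ^ (d & (1 & (1 | 1))))
(4) (1 & (1 | 1))  =[absorb_and →]=  1    ⊢ cost 16, within 16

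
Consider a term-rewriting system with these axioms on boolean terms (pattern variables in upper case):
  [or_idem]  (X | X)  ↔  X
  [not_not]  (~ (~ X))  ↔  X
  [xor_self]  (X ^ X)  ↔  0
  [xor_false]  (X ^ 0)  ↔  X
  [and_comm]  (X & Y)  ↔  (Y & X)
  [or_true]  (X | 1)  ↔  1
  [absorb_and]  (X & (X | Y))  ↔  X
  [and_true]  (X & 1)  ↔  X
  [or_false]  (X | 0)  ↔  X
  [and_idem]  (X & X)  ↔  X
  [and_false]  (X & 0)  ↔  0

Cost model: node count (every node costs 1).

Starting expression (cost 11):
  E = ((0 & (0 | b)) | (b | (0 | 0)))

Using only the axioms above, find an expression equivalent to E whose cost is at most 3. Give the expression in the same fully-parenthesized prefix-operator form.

1. [absorb_and →] (0 & (0 | b))  →  0;  E = (0 | (b | (0 | 0)))
2. [or_false →] (0 | 0)  →  0;  E = (0 | (b | 0))
3. [or_false →] (b | 0)  →  b;  cost 3 ≤ 3, done

(0 | b)   [cost 3]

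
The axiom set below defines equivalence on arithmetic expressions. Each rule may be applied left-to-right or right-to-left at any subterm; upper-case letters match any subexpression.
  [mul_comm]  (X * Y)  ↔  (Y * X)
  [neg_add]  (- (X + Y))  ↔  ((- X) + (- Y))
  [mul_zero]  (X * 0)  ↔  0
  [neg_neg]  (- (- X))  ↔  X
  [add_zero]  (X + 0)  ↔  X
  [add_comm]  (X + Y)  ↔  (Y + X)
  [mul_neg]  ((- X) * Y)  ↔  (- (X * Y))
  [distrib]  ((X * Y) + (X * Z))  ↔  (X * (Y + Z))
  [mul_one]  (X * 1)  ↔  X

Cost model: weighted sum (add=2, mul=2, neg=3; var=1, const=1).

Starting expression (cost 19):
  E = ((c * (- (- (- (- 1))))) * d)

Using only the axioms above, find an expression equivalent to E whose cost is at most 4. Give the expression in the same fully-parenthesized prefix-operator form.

1. [neg_neg →] (- (- (- 1)))  →  (- 1);  E = ((c * (- (- 1))) * d)
2. [neg_neg →] (- (- 1))  →  1;  E = ((c * 1) * d)
3. [mul_one →] (c * 1)  →  c;  cost 4 ≤ 4, done

(c * d)   [cost 4]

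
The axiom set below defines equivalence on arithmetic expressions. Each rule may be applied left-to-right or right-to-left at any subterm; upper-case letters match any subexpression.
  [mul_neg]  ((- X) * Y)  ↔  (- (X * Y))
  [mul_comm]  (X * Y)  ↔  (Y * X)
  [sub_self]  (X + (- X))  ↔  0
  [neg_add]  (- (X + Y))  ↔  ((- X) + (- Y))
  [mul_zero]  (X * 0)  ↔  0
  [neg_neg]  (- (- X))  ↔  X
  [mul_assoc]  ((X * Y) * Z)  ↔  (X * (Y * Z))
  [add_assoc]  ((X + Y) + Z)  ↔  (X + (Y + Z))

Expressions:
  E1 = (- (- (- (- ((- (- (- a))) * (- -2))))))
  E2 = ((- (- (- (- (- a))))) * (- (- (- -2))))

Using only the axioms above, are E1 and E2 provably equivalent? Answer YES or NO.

step 1: neg_neg (→) rewrites (- (- a)) into a, now (- (- (- (- ((- a) * (- -2))))))
step 2: neg_neg (→) rewrites (- (- (- (- ((- a) * (- -2)))))) into (- (- ((- a) * (- -2))))
step 3: neg_neg (→) rewrites (- (- ((- a) * (- -2)))) into ((- a) * (- -2))
step 4: neg_neg (←) rewrites (- a) into (- (- (- a))), now ((- (- (- a))) * (- -2))
step 5: neg_neg (←) rewrites (- (- a)) into (- (- (- (- a)))), now ((- (- (- (- (- a))))) * (- -2))
step 6: neg_neg (←) rewrites (- -2) into (- (- (- -2))), which is E2

YES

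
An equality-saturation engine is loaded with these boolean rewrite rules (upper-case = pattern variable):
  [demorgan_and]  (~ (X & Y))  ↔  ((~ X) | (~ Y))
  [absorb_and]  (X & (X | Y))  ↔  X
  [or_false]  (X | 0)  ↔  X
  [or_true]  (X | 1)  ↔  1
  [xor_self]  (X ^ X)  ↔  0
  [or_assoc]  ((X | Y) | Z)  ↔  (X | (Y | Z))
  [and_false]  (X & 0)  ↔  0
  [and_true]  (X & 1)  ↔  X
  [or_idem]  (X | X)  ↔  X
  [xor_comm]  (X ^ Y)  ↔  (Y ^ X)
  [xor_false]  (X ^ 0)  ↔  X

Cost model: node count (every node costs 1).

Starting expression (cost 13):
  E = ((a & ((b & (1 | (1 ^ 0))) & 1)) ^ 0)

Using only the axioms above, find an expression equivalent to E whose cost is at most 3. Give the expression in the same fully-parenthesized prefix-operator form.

1. [and_true →] ((b & (1 | (1 ^ 0))) & 1)  →  (b & (1 | (1 ^ 0)));  E = ((a & (b & (1 | (1 ^ 0)))) ^ 0)
2. [xor_false →] (1 ^ 0)  →  1;  E = ((a & (b & (1 | 1))) ^ 0)
3. [or_idem →] (1 | 1)  →  1;  E = ((a & (b & 1)) ^ 0)
4. [and_true →] (b & 1)  →  b;  E = ((a & b) ^ 0)
5. [xor_false →] ((a & b) ^ 0)  →  (a & b);  cost 3 ≤ 3, done

(a & b)   [cost 3]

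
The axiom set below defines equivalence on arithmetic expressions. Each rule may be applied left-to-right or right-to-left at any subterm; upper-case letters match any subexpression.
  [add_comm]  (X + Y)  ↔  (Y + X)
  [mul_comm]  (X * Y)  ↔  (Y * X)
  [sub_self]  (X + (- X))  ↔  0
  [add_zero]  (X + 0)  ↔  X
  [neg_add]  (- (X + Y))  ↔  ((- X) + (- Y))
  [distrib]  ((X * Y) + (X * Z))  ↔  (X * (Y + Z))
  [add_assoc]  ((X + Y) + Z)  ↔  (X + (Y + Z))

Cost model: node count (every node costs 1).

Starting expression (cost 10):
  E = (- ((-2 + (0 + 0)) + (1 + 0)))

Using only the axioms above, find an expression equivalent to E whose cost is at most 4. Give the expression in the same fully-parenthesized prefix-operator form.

step 1: add_zero (→) rewrites (0 + 0) into 0, now (- ((-2 + 0) + (1 + 0)))
step 2: add_zero (→) rewrites (-2 + 0) into -2, now (- (-2 + (1 + 0)))
step 3: add_zero (→) rewrites (1 + 0) into 1, reaching cost 4 (bound 4)

(- (-2 + 1))   [cost 4]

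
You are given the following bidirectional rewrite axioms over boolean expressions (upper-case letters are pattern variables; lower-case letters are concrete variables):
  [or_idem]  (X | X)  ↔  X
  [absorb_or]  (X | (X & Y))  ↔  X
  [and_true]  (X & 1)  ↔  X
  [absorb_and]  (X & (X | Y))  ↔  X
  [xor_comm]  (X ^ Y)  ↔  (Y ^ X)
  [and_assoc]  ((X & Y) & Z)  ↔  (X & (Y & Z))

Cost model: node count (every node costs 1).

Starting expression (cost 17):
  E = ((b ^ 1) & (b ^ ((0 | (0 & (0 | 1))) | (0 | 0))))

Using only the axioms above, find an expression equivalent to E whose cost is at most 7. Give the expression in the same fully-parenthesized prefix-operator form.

((b ^ 1) & (b ^ 0))   [cost 7]

(1) (0 & (0 | 1))  =[absorb_and →]=  0    ⊢ ((b ^ 1) & (b ^ ((0 | 0) | (0 | 0))))
(2) ((0 | 0) | (0 | 0))  =[or_idem →]=  (0 | 0)    ⊢ ((b ^ 1) & (b ^ (0 | 0)))
(3) (0 | 0)  =[or_idem →]=  0    ⊢ cost 7, within 7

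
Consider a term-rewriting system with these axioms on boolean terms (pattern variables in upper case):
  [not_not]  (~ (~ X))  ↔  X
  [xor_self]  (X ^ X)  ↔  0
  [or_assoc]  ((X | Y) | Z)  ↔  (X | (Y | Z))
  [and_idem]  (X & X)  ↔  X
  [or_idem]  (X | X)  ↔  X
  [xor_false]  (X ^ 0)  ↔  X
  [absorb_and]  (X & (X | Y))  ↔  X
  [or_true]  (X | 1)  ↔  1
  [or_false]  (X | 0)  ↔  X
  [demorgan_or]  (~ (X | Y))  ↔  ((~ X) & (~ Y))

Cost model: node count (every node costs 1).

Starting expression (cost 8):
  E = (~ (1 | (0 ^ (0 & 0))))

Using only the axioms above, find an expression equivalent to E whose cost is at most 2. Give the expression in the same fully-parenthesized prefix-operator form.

(1) (0 & 0)  =[and_idem →]=  0    ⊢ (~ (1 | (0 ^ 0)))
(2) (0 ^ 0)  =[xor_false →]=  0    ⊢ (~ (1 | 0))
(3) (1 | 0)  =[or_false →]=  1    ⊢ cost 2, within 2

(~ 1)   [cost 2]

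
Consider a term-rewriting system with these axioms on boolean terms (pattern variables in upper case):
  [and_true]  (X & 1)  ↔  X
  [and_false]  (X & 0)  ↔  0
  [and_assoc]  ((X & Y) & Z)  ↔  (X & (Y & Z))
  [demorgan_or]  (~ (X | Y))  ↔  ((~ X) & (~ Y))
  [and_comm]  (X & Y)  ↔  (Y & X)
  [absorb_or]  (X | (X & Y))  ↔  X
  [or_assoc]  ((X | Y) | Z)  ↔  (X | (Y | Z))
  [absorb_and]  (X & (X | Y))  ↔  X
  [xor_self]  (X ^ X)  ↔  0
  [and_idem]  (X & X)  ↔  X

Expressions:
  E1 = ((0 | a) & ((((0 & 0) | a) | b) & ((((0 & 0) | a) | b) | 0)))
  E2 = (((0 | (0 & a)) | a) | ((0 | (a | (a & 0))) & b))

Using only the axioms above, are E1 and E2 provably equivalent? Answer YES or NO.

(1) ((((0 & 0) | a) | b) & ((((0 & 0) | a) | b) | 0))  =[absorb_and →]=  (((0 & 0) | a) | b)    ⊢ ((0 | a) & (((0 & 0) | a) | b))
(2) (0 & 0)  =[and_false →]=  0    ⊢ ((0 | a) & ((0 | a) | b))
(3) ((0 | a) & ((0 | a) | b))  =[absorb_and →]=  (0 | a)
(4) (0 | a)  =[absorb_or ←]=  ((0 | a) | ((0 | a) & b))
(5) 0  =[absorb_or ←]=  (0 | (0 & a))    ⊢ (((0 | (0 & a)) | a) | ((0 | a) & b))
(6) a  =[absorb_or ←]=  (a | (a & 0))    ⊢ E2

YES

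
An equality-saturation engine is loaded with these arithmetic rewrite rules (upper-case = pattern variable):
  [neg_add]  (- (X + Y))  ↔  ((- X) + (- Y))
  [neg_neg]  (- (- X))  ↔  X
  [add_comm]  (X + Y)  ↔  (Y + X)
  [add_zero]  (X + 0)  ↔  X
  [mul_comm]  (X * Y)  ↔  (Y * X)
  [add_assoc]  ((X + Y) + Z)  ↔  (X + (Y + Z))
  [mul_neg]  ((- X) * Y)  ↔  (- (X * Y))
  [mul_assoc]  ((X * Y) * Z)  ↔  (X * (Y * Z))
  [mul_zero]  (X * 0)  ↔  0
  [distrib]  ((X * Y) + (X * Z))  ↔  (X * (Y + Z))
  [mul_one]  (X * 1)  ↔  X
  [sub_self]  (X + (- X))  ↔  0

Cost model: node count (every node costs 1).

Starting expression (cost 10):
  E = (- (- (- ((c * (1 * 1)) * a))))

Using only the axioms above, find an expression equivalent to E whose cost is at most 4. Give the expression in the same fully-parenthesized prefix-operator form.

(1) (1 * 1)  =[mul_one →]=  1    ⊢ (- (- (- ((c * 1) * a))))
(2) (- (- (- ((c * 1) * a))))  =[neg_neg →]=  (- ((c * 1) * a))
(3) (c * 1)  =[mul_one →]=  c    ⊢ cost 4, within 4

(- (c * a))   [cost 4]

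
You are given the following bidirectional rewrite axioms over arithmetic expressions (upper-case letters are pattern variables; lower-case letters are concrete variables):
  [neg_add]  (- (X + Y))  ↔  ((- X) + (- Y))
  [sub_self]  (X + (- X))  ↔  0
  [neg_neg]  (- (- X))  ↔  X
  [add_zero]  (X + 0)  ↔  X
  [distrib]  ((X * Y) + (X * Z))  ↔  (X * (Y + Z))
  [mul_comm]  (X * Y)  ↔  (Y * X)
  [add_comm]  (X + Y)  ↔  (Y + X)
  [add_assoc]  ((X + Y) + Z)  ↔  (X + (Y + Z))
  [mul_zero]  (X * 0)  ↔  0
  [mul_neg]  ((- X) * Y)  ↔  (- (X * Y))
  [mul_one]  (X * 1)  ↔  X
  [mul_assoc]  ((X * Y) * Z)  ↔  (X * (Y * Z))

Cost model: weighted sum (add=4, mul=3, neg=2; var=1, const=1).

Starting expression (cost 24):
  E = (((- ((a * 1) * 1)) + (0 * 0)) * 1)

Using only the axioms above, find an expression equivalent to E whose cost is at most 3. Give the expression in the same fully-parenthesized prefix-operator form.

(- a)   [cost 3]

(1) (((- ((a * 1) * 1)) + (0 * 0)) * 1)  =[mul_one →]=  ((- ((a * 1) * 1)) + (0 * 0))
(2) (a * 1)  =[mul_one →]=  a    ⊢ ((- (a * 1)) + (0 * 0))
(3) (0 * 0)  =[mul_zero →]=  0    ⊢ ((- (a * 1)) + 0)
(4) (a * 1)  =[mul_one →]=  a    ⊢ ((- a) + 0)
(5) ((- a) + 0)  =[add_zero →]=  (- a)    ⊢ cost 3, within 3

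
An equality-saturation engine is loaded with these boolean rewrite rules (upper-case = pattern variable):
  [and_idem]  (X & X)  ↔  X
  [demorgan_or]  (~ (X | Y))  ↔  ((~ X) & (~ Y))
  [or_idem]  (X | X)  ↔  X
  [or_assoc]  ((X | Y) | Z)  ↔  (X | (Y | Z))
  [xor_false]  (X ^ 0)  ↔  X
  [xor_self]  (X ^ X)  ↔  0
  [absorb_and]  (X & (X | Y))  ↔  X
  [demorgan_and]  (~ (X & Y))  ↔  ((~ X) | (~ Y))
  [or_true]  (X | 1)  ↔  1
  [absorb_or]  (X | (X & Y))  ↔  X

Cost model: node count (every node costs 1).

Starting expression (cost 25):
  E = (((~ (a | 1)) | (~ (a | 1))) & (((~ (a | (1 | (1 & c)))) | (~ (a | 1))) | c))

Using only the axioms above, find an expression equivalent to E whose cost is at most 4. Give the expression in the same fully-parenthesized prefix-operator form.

(~ (a | 1))   [cost 4]

1. [absorb_or →] (1 | (1 & c))  →  1;  E = (((~ (a | 1)) | (~ (a | 1))) & (((~ (a | 1)) | (~ (a | 1))) | c))
2. [absorb_and →] (((~ (a | 1)) | (~ (a | 1))) & (((~ (a | 1)) | (~ (a | 1))) | c))  →  ((~ (a | 1)) | (~ (a | 1)))
3. [or_idem →] ((~ (a | 1)) | (~ (a | 1)))  →  (~ (a | 1));  cost 4 ≤ 4, done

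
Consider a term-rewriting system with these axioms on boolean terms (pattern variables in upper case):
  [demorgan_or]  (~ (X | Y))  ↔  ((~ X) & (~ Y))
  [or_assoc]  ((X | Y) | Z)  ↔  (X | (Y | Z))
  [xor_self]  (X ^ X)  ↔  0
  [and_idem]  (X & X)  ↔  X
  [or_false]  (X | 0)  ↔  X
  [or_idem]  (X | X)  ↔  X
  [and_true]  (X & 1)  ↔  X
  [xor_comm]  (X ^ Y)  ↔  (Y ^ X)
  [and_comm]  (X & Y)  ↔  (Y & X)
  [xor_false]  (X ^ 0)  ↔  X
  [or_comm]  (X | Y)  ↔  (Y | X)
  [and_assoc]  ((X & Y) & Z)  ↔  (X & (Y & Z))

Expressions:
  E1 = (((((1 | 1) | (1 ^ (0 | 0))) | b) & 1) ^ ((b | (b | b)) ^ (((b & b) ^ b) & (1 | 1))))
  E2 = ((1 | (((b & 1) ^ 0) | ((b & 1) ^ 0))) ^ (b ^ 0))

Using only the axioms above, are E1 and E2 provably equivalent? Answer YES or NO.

YES

(1) (0 | 0)  =[or_idem →]=  0    ⊢ (((((1 | 1) | (1 ^ 0)) | b) & 1) ^ ((b | (b | b)) ^ (((b & b) ^ b) & (1 | 1))))
(2) ((((1 | 1) | (1 ^ 0)) | b) & 1)  =[and_true →]=  (((1 | 1) | (1 ^ 0)) | b)    ⊢ ((((1 | 1) | (1 ^ 0)) | b) ^ ((b | (b | b)) ^ (((b & b) ^ b) & (1 | 1))))
(3) (1 | 1)  =[or_idem →]=  1    ⊢ ((((1 | 1) | (1 ^ 0)) | b) ^ ((b | (b | b)) ^ (((b & b) ^ b) & 1)))
(4) (1 | 1)  =[or_idem →]=  1    ⊢ (((1 | (1 ^ 0)) | b) ^ ((b | (b | b)) ^ (((b & b) ^ b) & 1)))
(5) (1 ^ 0)  =[xor_false →]=  1    ⊢ (((1 | 1) | b) ^ ((b | (b | b)) ^ (((b & b) ^ b) & 1)))
(6) (((b & b) ^ b) & 1)  =[and_true →]=  ((b & b) ^ b)    ⊢ (((1 | 1) | b) ^ ((b | (b | b)) ^ ((b & b) ^ b)))
(7) (b | b)  =[or_idem →]=  b    ⊢ (((1 | 1) | b) ^ ((b | b) ^ ((b & b) ^ b)))
(8) (b & b)  =[and_idem →]=  b    ⊢ (((1 | 1) | b) ^ ((b | b) ^ (b ^ b)))
(9) (1 | 1)  =[or_idem →]=  1    ⊢ ((1 | b) ^ ((b | b) ^ (b ^ b)))
(10) (b | b)  =[or_idem →]=  b    ⊢ ((1 | b) ^ (b ^ (b ^ b)))
(11) (b ^ b)  =[xor_self →]=  0    ⊢ ((1 | b) ^ (b ^ 0))
(12) b  =[xor_false ←]=  (b ^ 0)    ⊢ ((1 | (b ^ 0)) ^ (b ^ 0))
(13) b  =[and_true ←]=  (b & 1)    ⊢ ((1 | ((b & 1) ^ 0)) ^ (b ^ 0))
(14) ((b & 1) ^ 0)  =[or_idem ←]=  (((b & 1) ^ 0) | ((b & 1) ^ 0))    ⊢ E2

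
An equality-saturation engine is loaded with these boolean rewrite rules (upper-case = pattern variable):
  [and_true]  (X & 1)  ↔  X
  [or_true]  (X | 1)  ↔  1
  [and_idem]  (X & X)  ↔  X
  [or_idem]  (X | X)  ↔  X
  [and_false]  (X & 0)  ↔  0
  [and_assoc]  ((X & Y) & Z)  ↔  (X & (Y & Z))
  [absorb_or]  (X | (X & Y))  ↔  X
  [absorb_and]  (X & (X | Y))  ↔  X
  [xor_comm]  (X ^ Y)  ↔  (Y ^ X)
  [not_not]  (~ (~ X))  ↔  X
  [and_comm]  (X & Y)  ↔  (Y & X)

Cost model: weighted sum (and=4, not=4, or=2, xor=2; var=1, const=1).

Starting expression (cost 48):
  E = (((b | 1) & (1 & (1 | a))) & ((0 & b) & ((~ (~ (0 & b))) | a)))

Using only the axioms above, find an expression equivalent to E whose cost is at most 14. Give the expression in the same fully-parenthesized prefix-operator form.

((b | 1) & (0 & b))   [cost 14]

step 1: not_not (→) rewrites (~ (~ (0 & b))) into (0 & b), now (((b | 1) & (1 & (1 | a))) & ((0 & b) & ((0 & b) | a)))
step 2: absorb_and (→) rewrites (1 & (1 | a)) into 1, now (((b | 1) & 1) & ((0 & b) & ((0 & b) | a)))
step 3: and_true (→) rewrites ((b | 1) & 1) into (b | 1), now ((b | 1) & ((0 & b) & ((0 & b) | a)))
step 4: absorb_and (→) rewrites ((0 & b) & ((0 & b) | a)) into (0 & b), reaching cost 14 (bound 14)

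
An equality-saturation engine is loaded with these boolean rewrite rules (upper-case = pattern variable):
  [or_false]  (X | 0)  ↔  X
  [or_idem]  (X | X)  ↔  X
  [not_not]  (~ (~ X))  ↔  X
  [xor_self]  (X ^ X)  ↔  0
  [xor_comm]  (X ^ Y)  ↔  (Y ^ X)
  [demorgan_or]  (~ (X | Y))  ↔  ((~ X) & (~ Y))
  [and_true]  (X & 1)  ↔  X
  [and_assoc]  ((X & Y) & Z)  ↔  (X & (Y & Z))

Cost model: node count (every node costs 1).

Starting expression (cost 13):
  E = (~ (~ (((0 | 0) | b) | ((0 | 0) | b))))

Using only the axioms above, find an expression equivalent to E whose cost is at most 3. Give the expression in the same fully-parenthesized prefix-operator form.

step 1: or_idem (→) rewrites (((0 | 0) | b) | ((0 | 0) | b)) into ((0 | 0) | b), now (~ (~ ((0 | 0) | b)))
step 2: or_false (→) rewrites (0 | 0) into 0, now (~ (~ (0 | b)))
step 3: not_not (→) rewrites (~ (~ (0 | b))) into (0 | b), reaching cost 3 (bound 3)

(0 | b)   [cost 3]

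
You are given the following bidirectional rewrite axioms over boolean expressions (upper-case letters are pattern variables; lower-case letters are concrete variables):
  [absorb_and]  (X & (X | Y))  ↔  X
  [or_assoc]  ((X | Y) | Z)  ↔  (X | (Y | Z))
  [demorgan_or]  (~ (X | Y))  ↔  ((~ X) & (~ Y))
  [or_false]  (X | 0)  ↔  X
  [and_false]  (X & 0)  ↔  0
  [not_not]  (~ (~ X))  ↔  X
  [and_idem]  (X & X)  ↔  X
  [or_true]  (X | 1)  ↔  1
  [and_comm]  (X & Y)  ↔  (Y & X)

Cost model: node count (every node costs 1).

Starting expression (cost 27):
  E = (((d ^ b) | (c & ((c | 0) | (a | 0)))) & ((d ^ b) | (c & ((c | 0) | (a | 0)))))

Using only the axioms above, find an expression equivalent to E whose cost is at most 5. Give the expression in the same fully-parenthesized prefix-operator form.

((d ^ b) | c)   [cost 5]

(1) (((d ^ b) | (c & ((c | 0) | (a | 0)))) & ((d ^ b) | (c & ((c | 0) | (a | 0)))))  =[and_idem →]=  ((d ^ b) | (c & ((c | 0) | (a | 0))))
(2) (c | 0)  =[or_false →]=  c    ⊢ ((d ^ b) | (c & (c | (a | 0))))
(3) (a | 0)  =[or_false →]=  a    ⊢ ((d ^ b) | (c & (c | a)))
(4) (c & (c | a))  =[absorb_and →]=  c    ⊢ cost 5, within 5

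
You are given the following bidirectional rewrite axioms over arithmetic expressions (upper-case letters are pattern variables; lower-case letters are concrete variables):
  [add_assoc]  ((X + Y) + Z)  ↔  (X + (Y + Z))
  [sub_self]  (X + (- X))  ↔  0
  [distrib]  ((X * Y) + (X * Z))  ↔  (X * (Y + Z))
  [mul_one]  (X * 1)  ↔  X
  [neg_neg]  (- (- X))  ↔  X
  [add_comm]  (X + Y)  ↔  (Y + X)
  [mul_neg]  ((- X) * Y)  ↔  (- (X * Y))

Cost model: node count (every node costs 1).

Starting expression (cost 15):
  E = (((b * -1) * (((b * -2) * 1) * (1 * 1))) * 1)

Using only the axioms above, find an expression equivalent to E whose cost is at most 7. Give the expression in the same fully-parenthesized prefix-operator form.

step 1: mul_one (→) rewrites ((b * -2) * 1) into (b * -2), now (((b * -1) * ((b * -2) * (1 * 1))) * 1)
step 2: mul_one (→) rewrites (1 * 1) into 1, now (((b * -1) * ((b * -2) * 1)) * 1)
step 3: mul_one (→) rewrites ((b * -2) * 1) into (b * -2), now (((b * -1) * (b * -2)) * 1)
step 4: mul_one (→) rewrites (((b * -1) * (b * -2)) * 1) into ((b * -1) * (b * -2)), reaching cost 7 (bound 7)

((b * -1) * (b * -2))   [cost 7]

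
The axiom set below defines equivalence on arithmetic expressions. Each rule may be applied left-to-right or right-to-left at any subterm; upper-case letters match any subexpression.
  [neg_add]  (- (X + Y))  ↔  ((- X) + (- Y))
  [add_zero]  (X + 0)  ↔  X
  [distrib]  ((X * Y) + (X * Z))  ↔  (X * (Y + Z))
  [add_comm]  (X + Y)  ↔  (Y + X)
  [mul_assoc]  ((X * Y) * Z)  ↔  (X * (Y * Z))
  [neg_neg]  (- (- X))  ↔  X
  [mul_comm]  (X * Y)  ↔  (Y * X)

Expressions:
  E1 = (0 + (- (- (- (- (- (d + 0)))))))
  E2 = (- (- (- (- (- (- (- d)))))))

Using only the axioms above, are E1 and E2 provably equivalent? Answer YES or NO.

step 1: neg_neg (→) rewrites (- (- (- (- (- (d + 0)))))) into (- (- (- (d + 0)))), now (0 + (- (- (- (d + 0)))))
step 2: neg_neg (→) rewrites (- (- (- (d + 0)))) into (- (d + 0)), now (0 + (- (d + 0)))
step 3: add_comm (→) rewrites (0 + (- (d + 0))) into ((- (d + 0)) + 0)
step 4: add_zero (→) rewrites (d + 0) into d, now ((- d) + 0)
step 5: add_zero (→) rewrites ((- d) + 0) into (- d)
step 6: neg_neg (←) rewrites (- d) into (- (- (- d)))
step 7: neg_neg (←) rewrites (- d) into (- (- (- d))), now (- (- (- (- (- d)))))
step 8: neg_neg (←) rewrites (- (- d)) into (- (- (- (- d)))), which is E2

YES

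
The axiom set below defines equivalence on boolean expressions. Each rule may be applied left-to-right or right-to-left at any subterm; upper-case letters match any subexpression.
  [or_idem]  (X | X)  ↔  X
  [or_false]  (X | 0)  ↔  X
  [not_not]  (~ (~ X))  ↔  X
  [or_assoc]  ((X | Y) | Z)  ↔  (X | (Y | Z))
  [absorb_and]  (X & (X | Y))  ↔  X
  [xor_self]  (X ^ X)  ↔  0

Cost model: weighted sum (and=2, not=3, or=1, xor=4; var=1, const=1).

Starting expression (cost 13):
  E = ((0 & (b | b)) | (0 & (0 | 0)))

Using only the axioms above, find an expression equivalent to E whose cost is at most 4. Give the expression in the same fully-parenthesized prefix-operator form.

(0 & b)   [cost 4]

step 1: absorb_and (→) rewrites (0 & (0 | 0)) into 0, now ((0 & (b | b)) | 0)
step 2: or_false (→) rewrites ((0 & (b | b)) | 0) into (0 & (b | b))
step 3: or_idem (→) rewrites (b | b) into b, reaching cost 4 (bound 4)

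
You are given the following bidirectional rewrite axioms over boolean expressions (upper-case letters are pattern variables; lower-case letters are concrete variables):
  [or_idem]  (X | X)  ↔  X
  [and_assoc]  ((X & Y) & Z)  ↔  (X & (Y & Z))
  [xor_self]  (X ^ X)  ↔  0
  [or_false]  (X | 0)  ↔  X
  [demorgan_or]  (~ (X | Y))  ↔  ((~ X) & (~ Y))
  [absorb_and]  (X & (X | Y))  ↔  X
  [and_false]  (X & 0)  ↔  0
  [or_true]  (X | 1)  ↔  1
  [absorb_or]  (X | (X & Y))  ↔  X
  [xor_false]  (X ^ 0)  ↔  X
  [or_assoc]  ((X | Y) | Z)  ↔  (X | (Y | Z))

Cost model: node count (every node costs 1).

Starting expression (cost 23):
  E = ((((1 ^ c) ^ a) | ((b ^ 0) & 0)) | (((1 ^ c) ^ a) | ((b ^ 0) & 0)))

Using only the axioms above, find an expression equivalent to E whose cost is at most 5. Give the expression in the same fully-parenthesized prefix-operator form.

((1 ^ c) ^ a)   [cost 5]

(1) ((((1 ^ c) ^ a) | ((b ^ 0) & 0)) | (((1 ^ c) ^ a) | ((b ^ 0) & 0)))  =[or_idem →]=  (((1 ^ c) ^ a) | ((b ^ 0) & 0))
(2) (b ^ 0)  =[xor_false →]=  b    ⊢ (((1 ^ c) ^ a) | (b & 0))
(3) (b & 0)  =[and_false →]=  0    ⊢ (((1 ^ c) ^ a) | 0)
(4) (((1 ^ c) ^ a) | 0)  =[or_false →]=  ((1 ^ c) ^ a)    ⊢ cost 5, within 5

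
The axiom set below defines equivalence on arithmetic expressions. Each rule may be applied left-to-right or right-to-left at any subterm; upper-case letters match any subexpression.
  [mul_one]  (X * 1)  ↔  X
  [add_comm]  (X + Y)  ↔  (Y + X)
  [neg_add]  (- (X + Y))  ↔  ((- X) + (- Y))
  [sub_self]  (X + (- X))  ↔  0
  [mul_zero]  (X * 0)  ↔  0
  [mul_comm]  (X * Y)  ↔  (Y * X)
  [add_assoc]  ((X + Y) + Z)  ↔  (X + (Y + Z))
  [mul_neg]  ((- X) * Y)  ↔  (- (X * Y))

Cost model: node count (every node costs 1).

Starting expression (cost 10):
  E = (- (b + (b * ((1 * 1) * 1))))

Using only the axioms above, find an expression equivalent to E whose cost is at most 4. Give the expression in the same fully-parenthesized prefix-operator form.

(- (b + b))   [cost 4]

step 1: mul_one (→) rewrites ((1 * 1) * 1) into (1 * 1), now (- (b + (b * (1 * 1))))
step 2: mul_one (→) rewrites (1 * 1) into 1, now (- (b + (b * 1)))
step 3: mul_one (→) rewrites (b * 1) into b, reaching cost 4 (bound 4)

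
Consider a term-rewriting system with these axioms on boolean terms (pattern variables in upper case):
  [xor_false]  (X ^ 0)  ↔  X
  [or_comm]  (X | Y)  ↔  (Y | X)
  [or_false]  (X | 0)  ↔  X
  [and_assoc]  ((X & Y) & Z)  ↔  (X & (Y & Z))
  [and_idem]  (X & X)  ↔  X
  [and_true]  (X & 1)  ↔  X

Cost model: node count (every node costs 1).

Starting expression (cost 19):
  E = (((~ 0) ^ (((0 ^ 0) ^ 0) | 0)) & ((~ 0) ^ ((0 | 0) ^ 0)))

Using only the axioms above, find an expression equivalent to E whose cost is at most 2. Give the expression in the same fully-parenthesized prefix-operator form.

(~ 0)   [cost 2]

(1) (((0 ^ 0) ^ 0) | 0)  =[or_false →]=  ((0 ^ 0) ^ 0)    ⊢ (((~ 0) ^ ((0 ^ 0) ^ 0)) & ((~ 0) ^ ((0 | 0) ^ 0)))
(2) (0 ^ 0)  =[xor_false →]=  0    ⊢ (((~ 0) ^ (0 ^ 0)) & ((~ 0) ^ ((0 | 0) ^ 0)))
(3) (0 | 0)  =[or_false →]=  0    ⊢ (((~ 0) ^ (0 ^ 0)) & ((~ 0) ^ (0 ^ 0)))
(4) (((~ 0) ^ (0 ^ 0)) & ((~ 0) ^ (0 ^ 0)))  =[and_idem →]=  ((~ 0) ^ (0 ^ 0))
(5) (0 ^ 0)  =[xor_false →]=  0    ⊢ ((~ 0) ^ 0)
(6) ((~ 0) ^ 0)  =[xor_false →]=  (~ 0)    ⊢ cost 2, within 2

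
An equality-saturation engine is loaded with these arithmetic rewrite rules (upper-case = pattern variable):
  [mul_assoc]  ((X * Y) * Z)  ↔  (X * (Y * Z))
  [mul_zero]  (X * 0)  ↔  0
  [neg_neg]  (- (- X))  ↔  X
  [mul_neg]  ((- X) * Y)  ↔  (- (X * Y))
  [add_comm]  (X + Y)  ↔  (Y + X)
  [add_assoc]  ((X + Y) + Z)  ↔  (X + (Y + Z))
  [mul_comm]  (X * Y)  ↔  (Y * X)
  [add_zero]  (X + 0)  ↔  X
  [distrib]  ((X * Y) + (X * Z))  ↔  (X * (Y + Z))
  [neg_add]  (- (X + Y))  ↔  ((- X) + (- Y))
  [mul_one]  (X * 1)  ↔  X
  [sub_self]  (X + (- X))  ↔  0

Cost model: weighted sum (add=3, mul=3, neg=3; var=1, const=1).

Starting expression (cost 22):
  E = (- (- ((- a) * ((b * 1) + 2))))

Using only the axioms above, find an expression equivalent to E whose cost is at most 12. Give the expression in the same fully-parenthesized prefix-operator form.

step 1: mul_one (→) rewrites (b * 1) into b, now (- (- ((- a) * (b + 2))))
step 2: mul_comm (→) rewrites ((- a) * (b + 2)) into ((b + 2) * (- a)), now (- (- ((b + 2) * (- a))))
step 3: neg_neg (→) rewrites (- (- ((b + 2) * (- a)))) into ((b + 2) * (- a)), reaching cost 12 (bound 12)

((b + 2) * (- a))   [cost 12]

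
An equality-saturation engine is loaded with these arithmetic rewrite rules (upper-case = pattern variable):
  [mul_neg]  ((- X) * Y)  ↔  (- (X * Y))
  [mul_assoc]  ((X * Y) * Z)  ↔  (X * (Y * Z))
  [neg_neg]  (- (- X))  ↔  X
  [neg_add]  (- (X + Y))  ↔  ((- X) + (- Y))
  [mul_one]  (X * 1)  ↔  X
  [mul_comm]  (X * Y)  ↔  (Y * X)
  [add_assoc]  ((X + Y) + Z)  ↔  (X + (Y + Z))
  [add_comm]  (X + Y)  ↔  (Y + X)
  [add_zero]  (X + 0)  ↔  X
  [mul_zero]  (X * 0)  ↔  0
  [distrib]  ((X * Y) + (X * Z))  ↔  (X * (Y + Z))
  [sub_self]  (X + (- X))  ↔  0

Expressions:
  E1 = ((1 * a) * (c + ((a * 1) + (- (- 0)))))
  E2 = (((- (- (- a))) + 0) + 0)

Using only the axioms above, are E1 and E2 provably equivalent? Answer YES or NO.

Every axiom is a valid identity, so a rewrite proof would force E1 and E2 to agree under every assignment.
At a=1, c=0: E1 = 1 but E2 = -1; they differ, so no derivation exists.

NO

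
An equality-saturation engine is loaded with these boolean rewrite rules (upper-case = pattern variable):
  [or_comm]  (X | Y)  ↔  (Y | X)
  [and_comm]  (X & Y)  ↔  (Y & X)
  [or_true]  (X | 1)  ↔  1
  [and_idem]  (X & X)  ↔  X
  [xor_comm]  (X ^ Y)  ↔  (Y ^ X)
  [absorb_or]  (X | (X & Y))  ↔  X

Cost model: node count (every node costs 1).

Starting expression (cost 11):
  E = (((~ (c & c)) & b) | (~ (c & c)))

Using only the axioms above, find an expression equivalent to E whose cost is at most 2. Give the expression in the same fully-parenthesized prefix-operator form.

(~ c)   [cost 2]

(1) (((~ (c & c)) & b) | (~ (c & c)))  =[or_comm →]=  ((~ (c & c)) | ((~ (c & c)) & b))
(2) ((~ (c & c)) | ((~ (c & c)) & b))  =[absorb_or →]=  (~ (c & c))
(3) (c & c)  =[and_idem →]=  c    ⊢ cost 2, within 2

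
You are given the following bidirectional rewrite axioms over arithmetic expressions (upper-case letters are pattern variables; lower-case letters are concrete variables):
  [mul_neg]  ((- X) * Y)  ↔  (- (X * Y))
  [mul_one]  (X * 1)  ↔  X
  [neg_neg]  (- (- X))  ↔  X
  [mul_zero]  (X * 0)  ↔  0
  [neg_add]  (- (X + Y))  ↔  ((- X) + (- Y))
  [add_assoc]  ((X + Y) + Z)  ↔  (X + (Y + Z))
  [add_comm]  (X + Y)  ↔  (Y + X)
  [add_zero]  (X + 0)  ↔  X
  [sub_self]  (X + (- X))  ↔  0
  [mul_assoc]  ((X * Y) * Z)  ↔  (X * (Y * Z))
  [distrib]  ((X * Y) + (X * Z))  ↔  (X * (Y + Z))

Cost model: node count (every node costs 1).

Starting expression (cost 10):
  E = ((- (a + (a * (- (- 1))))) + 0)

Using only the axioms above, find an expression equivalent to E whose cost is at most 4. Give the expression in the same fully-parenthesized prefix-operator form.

step 1: neg_neg (→) rewrites (- (- 1)) into 1, now ((- (a + (a * 1))) + 0)
step 2: mul_one (→) rewrites (a * 1) into a, now ((- (a + a)) + 0)
step 3: add_zero (→) rewrites ((- (a + a)) + 0) into (- (a + a)), reaching cost 4 (bound 4)

(- (a + a))   [cost 4]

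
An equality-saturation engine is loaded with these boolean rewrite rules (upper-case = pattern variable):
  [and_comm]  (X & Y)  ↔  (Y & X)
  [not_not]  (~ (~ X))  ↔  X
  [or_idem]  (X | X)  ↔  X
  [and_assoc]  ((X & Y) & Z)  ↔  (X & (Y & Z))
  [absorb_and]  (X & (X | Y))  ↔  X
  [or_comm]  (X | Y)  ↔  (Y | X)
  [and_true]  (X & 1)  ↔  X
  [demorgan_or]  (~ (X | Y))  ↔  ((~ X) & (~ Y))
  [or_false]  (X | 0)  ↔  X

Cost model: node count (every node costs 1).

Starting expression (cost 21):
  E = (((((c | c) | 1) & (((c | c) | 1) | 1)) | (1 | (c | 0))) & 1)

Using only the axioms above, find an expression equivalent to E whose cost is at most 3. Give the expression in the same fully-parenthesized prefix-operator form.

step 1: absorb_and (→) rewrites (((c | c) | 1) & (((c | c) | 1) | 1)) into ((c | c) | 1), now ((((c | c) | 1) | (1 | (c | 0))) & 1)
step 2: and_true (→) rewrites ((((c | c) | 1) | (1 | (c | 0))) & 1) into (((c | c) | 1) | (1 | (c | 0)))
step 3: or_comm (→) rewrites (1 | (c | 0)) into ((c | 0) | 1), now (((c | c) | 1) | ((c | 0) | 1))
step 4: or_idem (→) rewrites (c | c) into c, now ((c | 1) | ((c | 0) | 1))
step 5: or_comm (→) rewrites ((c | 1) | ((c | 0) | 1)) into (((c | 0) | 1) | (c | 1))
step 6: or_false (→) rewrites (c | 0) into c, now ((c | 1) | (c | 1))
step 7: or_idem (→) rewrites ((c | 1) | (c | 1)) into (c | 1), reaching cost 3 (bound 3)

(c | 1)   [cost 3]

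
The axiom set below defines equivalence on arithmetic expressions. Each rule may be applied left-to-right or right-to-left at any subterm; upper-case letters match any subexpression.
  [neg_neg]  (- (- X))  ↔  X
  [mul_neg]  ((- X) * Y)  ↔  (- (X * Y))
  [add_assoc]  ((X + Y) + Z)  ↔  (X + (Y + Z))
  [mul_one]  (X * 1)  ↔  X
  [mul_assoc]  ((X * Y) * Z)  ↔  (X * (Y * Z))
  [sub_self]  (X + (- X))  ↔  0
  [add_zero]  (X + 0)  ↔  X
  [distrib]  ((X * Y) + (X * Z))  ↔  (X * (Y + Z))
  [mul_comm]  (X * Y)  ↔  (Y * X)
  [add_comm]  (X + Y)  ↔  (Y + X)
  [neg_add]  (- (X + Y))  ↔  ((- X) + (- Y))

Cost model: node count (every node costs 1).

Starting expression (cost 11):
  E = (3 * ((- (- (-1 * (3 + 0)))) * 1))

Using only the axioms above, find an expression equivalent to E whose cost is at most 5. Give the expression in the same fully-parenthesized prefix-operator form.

(1) (3 + 0)  =[add_zero →]=  3    ⊢ (3 * ((- (- (-1 * 3))) * 1))
(2) ((- (- (-1 * 3))) * 1)  =[mul_one →]=  (- (- (-1 * 3)))    ⊢ (3 * (- (- (-1 * 3))))
(3) (- (- (-1 * 3)))  =[neg_neg →]=  (-1 * 3)    ⊢ cost 5, within 5

(3 * (-1 * 3))   [cost 5]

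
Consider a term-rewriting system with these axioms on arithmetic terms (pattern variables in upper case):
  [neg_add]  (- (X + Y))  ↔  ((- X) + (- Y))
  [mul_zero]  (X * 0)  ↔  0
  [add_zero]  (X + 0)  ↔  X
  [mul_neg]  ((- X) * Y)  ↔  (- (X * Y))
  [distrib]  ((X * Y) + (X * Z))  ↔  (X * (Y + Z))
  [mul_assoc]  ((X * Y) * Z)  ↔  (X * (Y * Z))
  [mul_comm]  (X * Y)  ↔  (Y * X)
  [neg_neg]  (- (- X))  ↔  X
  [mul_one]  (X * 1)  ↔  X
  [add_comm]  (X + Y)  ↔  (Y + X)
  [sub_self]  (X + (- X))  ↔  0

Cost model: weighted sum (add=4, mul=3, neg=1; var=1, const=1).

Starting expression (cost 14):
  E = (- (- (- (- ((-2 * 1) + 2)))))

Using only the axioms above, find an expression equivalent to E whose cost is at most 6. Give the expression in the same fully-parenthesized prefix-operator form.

(-2 + 2)   [cost 6]

(1) (- (- (- (- ((-2 * 1) + 2)))))  =[neg_neg →]=  (- (- ((-2 * 1) + 2)))
(2) (- (- ((-2 * 1) + 2)))  =[neg_neg →]=  ((-2 * 1) + 2)
(3) (-2 * 1)  =[mul_one →]=  -2    ⊢ cost 6, within 6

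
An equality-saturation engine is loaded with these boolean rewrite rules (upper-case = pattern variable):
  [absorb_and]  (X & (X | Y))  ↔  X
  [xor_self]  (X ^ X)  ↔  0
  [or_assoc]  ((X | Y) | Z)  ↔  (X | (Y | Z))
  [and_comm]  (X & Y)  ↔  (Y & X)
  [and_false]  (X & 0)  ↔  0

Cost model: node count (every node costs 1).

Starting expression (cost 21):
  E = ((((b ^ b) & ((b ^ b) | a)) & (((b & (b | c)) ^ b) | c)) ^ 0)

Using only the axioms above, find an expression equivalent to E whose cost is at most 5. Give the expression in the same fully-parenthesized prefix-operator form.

((b ^ b) ^ 0)   [cost 5]

step 1: absorb_and (→) rewrites (b & (b | c)) into b, now ((((b ^ b) & ((b ^ b) | a)) & ((b ^ b) | c)) ^ 0)
step 2: absorb_and (→) rewrites ((b ^ b) & ((b ^ b) | a)) into (b ^ b), now (((b ^ b) & ((b ^ b) | c)) ^ 0)
step 3: absorb_and (→) rewrites ((b ^ b) & ((b ^ b) | c)) into (b ^ b), reaching cost 5 (bound 5)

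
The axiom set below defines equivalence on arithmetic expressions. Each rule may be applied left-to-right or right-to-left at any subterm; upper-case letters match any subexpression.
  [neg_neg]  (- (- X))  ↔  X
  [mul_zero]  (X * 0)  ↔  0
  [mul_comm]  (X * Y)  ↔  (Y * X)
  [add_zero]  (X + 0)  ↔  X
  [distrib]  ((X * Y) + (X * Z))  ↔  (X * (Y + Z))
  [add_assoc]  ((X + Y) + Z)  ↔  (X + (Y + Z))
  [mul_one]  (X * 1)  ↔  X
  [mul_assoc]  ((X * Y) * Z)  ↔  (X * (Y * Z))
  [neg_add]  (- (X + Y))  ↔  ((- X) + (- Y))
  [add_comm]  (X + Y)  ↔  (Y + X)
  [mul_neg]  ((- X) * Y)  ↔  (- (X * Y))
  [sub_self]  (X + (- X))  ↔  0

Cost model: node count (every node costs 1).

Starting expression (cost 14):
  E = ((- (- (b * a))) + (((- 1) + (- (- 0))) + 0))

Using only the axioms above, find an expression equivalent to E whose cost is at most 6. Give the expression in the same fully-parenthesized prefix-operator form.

(1) (- (- 0))  =[neg_neg →]=  0    ⊢ ((- (- (b * a))) + (((- 1) + 0) + 0))
(2) ((- 1) + 0)  =[add_zero →]=  (- 1)    ⊢ ((- (- (b * a))) + ((- 1) + 0))
(3) ((- 1) + 0)  =[add_zero →]=  (- 1)    ⊢ ((- (- (b * a))) + (- 1))
(4) (- (- (b * a)))  =[neg_neg →]=  (b * a)    ⊢ cost 6, within 6

((b * a) + (- 1))   [cost 6]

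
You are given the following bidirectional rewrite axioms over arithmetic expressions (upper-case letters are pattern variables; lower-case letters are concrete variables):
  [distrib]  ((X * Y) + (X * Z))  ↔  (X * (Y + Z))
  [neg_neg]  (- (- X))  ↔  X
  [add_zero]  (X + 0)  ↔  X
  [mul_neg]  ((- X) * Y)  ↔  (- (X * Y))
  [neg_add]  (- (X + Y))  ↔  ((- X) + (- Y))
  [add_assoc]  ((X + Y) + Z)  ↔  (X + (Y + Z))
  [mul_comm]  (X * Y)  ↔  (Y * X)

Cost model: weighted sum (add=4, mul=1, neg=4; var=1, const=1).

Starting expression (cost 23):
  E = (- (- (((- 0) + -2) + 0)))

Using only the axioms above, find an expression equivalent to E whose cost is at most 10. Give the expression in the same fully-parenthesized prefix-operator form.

((- 0) + -2)   [cost 10]

step 1: add_assoc (→) rewrites (((- 0) + -2) + 0) into ((- 0) + (-2 + 0)), now (- (- ((- 0) + (-2 + 0))))
step 2: add_zero (→) rewrites (-2 + 0) into -2, now (- (- ((- 0) + -2)))
step 3: neg_neg (→) rewrites (- (- ((- 0) + -2))) into ((- 0) + -2), reaching cost 10 (bound 10)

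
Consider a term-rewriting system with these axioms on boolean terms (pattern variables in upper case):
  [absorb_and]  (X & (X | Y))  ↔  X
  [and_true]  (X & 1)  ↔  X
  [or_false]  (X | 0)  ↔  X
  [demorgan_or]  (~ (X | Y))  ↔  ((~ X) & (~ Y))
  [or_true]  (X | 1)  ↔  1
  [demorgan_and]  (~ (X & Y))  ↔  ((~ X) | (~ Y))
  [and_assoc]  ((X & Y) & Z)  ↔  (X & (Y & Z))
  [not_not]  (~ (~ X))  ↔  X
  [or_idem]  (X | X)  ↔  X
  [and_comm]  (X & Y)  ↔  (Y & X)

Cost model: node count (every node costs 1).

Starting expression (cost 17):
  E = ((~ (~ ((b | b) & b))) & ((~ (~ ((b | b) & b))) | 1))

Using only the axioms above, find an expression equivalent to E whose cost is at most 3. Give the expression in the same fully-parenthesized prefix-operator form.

(~ (~ b))   [cost 3]

1. [absorb_and →] ((~ (~ ((b | b) & b))) & ((~ (~ ((b | b) & b))) | 1))  →  (~ (~ ((b | b) & b)))
2. [and_comm →] ((b | b) & b)  →  (b & (b | b));  E = (~ (~ (b & (b | b))))
3. [absorb_and →] (b & (b | b))  →  b;  cost 3 ≤ 3, done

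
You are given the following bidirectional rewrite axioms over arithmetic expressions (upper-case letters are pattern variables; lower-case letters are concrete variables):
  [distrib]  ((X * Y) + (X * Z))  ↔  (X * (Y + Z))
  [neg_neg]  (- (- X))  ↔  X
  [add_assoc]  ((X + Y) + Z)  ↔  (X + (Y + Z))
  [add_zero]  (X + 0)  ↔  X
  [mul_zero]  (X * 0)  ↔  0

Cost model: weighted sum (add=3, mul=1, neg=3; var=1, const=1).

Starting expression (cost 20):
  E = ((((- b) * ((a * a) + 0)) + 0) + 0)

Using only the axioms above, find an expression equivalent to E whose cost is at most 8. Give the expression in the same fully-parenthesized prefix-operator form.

1. [add_zero →] (((- b) * ((a * a) + 0)) + 0)  →  ((- b) * ((a * a) + 0));  E = (((- b) * ((a * a) + 0)) + 0)
2. [add_zero →] (((- b) * ((a * a) + 0)) + 0)  →  ((- b) * ((a * a) + 0))
3. [add_zero →] ((a * a) + 0)  →  (a * a);  cost 8 ≤ 8, done

((- b) * (a * a))   [cost 8]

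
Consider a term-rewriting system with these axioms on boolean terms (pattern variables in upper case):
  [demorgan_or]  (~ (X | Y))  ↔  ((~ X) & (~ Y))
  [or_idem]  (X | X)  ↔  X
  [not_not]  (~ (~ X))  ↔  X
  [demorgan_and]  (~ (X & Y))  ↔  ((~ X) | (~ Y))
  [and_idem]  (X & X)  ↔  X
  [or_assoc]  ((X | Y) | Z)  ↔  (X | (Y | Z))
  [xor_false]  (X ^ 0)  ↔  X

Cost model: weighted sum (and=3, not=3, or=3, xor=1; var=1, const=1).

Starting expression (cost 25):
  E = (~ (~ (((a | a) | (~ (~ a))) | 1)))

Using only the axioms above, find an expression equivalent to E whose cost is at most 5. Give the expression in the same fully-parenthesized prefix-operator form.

step 1: not_not (→) rewrites (~ (~ (((a | a) | (~ (~ a))) | 1))) into (((a | a) | (~ (~ a))) | 1)
step 2: or_idem (→) rewrites (a | a) into a, now ((a | (~ (~ a))) | 1)
step 3: not_not (→) rewrites (~ (~ a)) into a, now ((a | a) | 1)
step 4: or_idem (→) rewrites (a | a) into a, reaching cost 5 (bound 5)

(a | 1)   [cost 5]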